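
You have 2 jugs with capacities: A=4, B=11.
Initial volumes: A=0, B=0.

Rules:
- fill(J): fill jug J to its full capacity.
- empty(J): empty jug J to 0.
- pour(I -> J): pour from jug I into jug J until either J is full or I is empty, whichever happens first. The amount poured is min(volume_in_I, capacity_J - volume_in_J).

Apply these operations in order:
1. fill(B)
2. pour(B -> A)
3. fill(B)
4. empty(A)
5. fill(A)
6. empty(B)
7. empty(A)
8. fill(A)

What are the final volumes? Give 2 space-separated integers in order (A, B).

Step 1: fill(B) -> (A=0 B=11)
Step 2: pour(B -> A) -> (A=4 B=7)
Step 3: fill(B) -> (A=4 B=11)
Step 4: empty(A) -> (A=0 B=11)
Step 5: fill(A) -> (A=4 B=11)
Step 6: empty(B) -> (A=4 B=0)
Step 7: empty(A) -> (A=0 B=0)
Step 8: fill(A) -> (A=4 B=0)

Answer: 4 0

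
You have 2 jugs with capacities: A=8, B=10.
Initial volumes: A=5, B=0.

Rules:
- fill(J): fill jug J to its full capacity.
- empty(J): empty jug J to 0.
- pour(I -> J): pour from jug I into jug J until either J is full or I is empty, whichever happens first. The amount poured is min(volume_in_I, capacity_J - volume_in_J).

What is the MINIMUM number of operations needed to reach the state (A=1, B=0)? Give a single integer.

Answer: 8

Derivation:
BFS from (A=5, B=0). One shortest path:
  1. pour(A -> B) -> (A=0 B=5)
  2. fill(A) -> (A=8 B=5)
  3. pour(A -> B) -> (A=3 B=10)
  4. empty(B) -> (A=3 B=0)
  5. pour(A -> B) -> (A=0 B=3)
  6. fill(A) -> (A=8 B=3)
  7. pour(A -> B) -> (A=1 B=10)
  8. empty(B) -> (A=1 B=0)
Reached target in 8 moves.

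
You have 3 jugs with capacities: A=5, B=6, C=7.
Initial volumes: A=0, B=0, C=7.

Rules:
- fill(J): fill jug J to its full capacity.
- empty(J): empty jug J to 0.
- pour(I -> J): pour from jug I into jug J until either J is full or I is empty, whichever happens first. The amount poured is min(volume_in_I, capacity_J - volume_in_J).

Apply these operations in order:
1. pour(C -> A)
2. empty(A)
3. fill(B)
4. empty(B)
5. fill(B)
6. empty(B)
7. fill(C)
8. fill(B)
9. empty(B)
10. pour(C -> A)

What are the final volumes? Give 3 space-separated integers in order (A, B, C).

Step 1: pour(C -> A) -> (A=5 B=0 C=2)
Step 2: empty(A) -> (A=0 B=0 C=2)
Step 3: fill(B) -> (A=0 B=6 C=2)
Step 4: empty(B) -> (A=0 B=0 C=2)
Step 5: fill(B) -> (A=0 B=6 C=2)
Step 6: empty(B) -> (A=0 B=0 C=2)
Step 7: fill(C) -> (A=0 B=0 C=7)
Step 8: fill(B) -> (A=0 B=6 C=7)
Step 9: empty(B) -> (A=0 B=0 C=7)
Step 10: pour(C -> A) -> (A=5 B=0 C=2)

Answer: 5 0 2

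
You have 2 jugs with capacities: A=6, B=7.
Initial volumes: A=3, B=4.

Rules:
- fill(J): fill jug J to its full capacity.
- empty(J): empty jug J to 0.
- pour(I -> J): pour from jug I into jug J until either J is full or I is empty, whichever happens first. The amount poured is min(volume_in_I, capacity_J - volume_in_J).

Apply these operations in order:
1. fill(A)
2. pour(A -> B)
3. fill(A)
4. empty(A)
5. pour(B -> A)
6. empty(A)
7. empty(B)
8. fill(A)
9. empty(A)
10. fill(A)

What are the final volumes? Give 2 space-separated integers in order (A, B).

Answer: 6 0

Derivation:
Step 1: fill(A) -> (A=6 B=4)
Step 2: pour(A -> B) -> (A=3 B=7)
Step 3: fill(A) -> (A=6 B=7)
Step 4: empty(A) -> (A=0 B=7)
Step 5: pour(B -> A) -> (A=6 B=1)
Step 6: empty(A) -> (A=0 B=1)
Step 7: empty(B) -> (A=0 B=0)
Step 8: fill(A) -> (A=6 B=0)
Step 9: empty(A) -> (A=0 B=0)
Step 10: fill(A) -> (A=6 B=0)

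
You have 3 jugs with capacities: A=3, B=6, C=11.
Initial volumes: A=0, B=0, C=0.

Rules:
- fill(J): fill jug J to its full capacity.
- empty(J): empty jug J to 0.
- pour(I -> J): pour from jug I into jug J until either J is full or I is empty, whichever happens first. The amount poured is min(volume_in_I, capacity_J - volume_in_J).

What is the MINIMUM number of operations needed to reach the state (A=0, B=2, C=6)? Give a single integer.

Answer: 7

Derivation:
BFS from (A=0, B=0, C=0). One shortest path:
  1. fill(C) -> (A=0 B=0 C=11)
  2. pour(C -> A) -> (A=3 B=0 C=8)
  3. empty(A) -> (A=0 B=0 C=8)
  4. pour(C -> B) -> (A=0 B=6 C=2)
  5. pour(C -> A) -> (A=2 B=6 C=0)
  6. pour(B -> C) -> (A=2 B=0 C=6)
  7. pour(A -> B) -> (A=0 B=2 C=6)
Reached target in 7 moves.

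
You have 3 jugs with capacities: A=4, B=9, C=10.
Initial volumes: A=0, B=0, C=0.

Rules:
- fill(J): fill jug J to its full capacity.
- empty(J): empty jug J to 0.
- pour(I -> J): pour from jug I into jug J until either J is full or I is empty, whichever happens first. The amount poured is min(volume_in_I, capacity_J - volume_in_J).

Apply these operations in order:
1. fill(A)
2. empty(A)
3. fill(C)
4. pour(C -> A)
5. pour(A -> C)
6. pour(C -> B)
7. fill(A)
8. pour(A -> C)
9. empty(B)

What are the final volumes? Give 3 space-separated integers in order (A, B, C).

Answer: 0 0 5

Derivation:
Step 1: fill(A) -> (A=4 B=0 C=0)
Step 2: empty(A) -> (A=0 B=0 C=0)
Step 3: fill(C) -> (A=0 B=0 C=10)
Step 4: pour(C -> A) -> (A=4 B=0 C=6)
Step 5: pour(A -> C) -> (A=0 B=0 C=10)
Step 6: pour(C -> B) -> (A=0 B=9 C=1)
Step 7: fill(A) -> (A=4 B=9 C=1)
Step 8: pour(A -> C) -> (A=0 B=9 C=5)
Step 9: empty(B) -> (A=0 B=0 C=5)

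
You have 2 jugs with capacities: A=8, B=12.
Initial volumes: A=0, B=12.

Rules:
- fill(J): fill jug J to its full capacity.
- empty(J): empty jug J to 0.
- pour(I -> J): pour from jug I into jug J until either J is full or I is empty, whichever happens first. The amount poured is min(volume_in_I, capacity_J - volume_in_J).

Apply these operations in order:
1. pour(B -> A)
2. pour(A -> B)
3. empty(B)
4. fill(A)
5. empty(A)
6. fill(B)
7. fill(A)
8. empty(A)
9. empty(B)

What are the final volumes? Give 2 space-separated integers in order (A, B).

Answer: 0 0

Derivation:
Step 1: pour(B -> A) -> (A=8 B=4)
Step 2: pour(A -> B) -> (A=0 B=12)
Step 3: empty(B) -> (A=0 B=0)
Step 4: fill(A) -> (A=8 B=0)
Step 5: empty(A) -> (A=0 B=0)
Step 6: fill(B) -> (A=0 B=12)
Step 7: fill(A) -> (A=8 B=12)
Step 8: empty(A) -> (A=0 B=12)
Step 9: empty(B) -> (A=0 B=0)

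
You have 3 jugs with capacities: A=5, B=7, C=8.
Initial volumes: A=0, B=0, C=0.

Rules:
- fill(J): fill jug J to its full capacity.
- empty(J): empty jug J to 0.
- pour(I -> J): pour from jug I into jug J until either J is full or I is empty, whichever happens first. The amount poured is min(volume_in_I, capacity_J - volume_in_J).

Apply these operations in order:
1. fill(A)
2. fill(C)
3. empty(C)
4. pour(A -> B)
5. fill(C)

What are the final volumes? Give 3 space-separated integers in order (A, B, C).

Answer: 0 5 8

Derivation:
Step 1: fill(A) -> (A=5 B=0 C=0)
Step 2: fill(C) -> (A=5 B=0 C=8)
Step 3: empty(C) -> (A=5 B=0 C=0)
Step 4: pour(A -> B) -> (A=0 B=5 C=0)
Step 5: fill(C) -> (A=0 B=5 C=8)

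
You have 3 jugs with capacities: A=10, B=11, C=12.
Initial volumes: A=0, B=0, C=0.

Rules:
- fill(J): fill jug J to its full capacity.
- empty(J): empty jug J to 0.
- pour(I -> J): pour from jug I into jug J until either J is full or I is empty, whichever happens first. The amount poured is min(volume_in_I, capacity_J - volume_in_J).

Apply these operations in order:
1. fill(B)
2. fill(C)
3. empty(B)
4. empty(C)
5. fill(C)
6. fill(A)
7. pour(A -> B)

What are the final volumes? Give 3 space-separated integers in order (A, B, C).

Step 1: fill(B) -> (A=0 B=11 C=0)
Step 2: fill(C) -> (A=0 B=11 C=12)
Step 3: empty(B) -> (A=0 B=0 C=12)
Step 4: empty(C) -> (A=0 B=0 C=0)
Step 5: fill(C) -> (A=0 B=0 C=12)
Step 6: fill(A) -> (A=10 B=0 C=12)
Step 7: pour(A -> B) -> (A=0 B=10 C=12)

Answer: 0 10 12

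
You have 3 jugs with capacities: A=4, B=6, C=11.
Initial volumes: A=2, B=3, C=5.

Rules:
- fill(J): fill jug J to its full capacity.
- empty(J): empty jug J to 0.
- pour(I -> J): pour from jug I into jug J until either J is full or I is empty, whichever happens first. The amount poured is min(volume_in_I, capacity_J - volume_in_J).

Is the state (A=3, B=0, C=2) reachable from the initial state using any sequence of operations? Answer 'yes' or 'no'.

BFS from (A=2, B=3, C=5):
  1. empty(C) -> (A=2 B=3 C=0)
  2. pour(A -> C) -> (A=0 B=3 C=2)
  3. pour(B -> A) -> (A=3 B=0 C=2)
Target reached → yes.

Answer: yes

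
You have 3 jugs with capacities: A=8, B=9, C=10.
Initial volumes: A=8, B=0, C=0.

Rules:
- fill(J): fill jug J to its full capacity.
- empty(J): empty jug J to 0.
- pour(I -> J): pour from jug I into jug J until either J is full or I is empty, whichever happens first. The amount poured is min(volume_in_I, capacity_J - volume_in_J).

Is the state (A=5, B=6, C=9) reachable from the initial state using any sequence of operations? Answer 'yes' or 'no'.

Answer: no

Derivation:
BFS explored all 486 reachable states.
Reachable set includes: (0,0,0), (0,0,1), (0,0,2), (0,0,3), (0,0,4), (0,0,5), (0,0,6), (0,0,7), (0,0,8), (0,0,9), (0,0,10), (0,1,0) ...
Target (A=5, B=6, C=9) not in reachable set → no.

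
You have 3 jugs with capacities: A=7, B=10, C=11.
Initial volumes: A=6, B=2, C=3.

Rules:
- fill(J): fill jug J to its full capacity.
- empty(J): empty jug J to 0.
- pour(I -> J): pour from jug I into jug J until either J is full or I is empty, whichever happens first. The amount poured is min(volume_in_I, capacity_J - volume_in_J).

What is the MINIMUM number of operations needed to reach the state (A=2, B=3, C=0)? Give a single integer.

Answer: 3

Derivation:
BFS from (A=6, B=2, C=3). One shortest path:
  1. empty(A) -> (A=0 B=2 C=3)
  2. pour(B -> A) -> (A=2 B=0 C=3)
  3. pour(C -> B) -> (A=2 B=3 C=0)
Reached target in 3 moves.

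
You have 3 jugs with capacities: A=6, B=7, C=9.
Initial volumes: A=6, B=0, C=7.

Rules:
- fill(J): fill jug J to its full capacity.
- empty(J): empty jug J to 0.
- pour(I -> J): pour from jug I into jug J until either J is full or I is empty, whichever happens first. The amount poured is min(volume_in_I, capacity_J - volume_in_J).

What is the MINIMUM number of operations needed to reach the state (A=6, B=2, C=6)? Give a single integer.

BFS from (A=6, B=0, C=7). One shortest path:
  1. fill(C) -> (A=6 B=0 C=9)
  2. pour(C -> B) -> (A=6 B=7 C=2)
  3. empty(B) -> (A=6 B=0 C=2)
  4. pour(C -> B) -> (A=6 B=2 C=0)
  5. pour(A -> C) -> (A=0 B=2 C=6)
  6. fill(A) -> (A=6 B=2 C=6)
Reached target in 6 moves.

Answer: 6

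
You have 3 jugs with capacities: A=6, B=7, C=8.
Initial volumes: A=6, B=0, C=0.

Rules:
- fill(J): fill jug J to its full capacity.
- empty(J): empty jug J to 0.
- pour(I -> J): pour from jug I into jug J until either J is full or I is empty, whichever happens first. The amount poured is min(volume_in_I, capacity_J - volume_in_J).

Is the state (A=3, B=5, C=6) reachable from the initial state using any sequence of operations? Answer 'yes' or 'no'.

Answer: no

Derivation:
BFS explored all 294 reachable states.
Reachable set includes: (0,0,0), (0,0,1), (0,0,2), (0,0,3), (0,0,4), (0,0,5), (0,0,6), (0,0,7), (0,0,8), (0,1,0), (0,1,1), (0,1,2) ...
Target (A=3, B=5, C=6) not in reachable set → no.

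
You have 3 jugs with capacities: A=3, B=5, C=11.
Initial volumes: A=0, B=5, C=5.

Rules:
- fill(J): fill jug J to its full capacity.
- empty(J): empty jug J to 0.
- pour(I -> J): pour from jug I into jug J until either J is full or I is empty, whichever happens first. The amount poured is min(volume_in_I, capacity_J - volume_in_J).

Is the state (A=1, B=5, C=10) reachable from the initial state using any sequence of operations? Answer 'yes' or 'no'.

BFS from (A=0, B=5, C=5):
  1. fill(A) -> (A=3 B=5 C=5)
  2. pour(B -> C) -> (A=3 B=0 C=10)
  3. pour(A -> B) -> (A=0 B=3 C=10)
  4. fill(A) -> (A=3 B=3 C=10)
  5. pour(A -> B) -> (A=1 B=5 C=10)
Target reached → yes.

Answer: yes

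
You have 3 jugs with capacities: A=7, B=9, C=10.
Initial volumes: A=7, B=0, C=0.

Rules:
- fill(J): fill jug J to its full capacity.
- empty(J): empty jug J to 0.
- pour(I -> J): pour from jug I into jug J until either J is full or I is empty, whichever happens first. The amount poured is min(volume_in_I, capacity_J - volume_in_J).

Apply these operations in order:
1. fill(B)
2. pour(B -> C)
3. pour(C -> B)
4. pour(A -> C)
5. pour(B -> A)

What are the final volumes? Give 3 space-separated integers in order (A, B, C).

Answer: 7 2 7

Derivation:
Step 1: fill(B) -> (A=7 B=9 C=0)
Step 2: pour(B -> C) -> (A=7 B=0 C=9)
Step 3: pour(C -> B) -> (A=7 B=9 C=0)
Step 4: pour(A -> C) -> (A=0 B=9 C=7)
Step 5: pour(B -> A) -> (A=7 B=2 C=7)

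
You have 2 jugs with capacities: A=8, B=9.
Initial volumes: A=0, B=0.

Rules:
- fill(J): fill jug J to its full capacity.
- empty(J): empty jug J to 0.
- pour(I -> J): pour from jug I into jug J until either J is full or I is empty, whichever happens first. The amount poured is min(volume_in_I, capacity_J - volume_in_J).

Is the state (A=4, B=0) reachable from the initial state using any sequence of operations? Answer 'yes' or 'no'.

Answer: yes

Derivation:
BFS from (A=0, B=0):
  1. fill(B) -> (A=0 B=9)
  2. pour(B -> A) -> (A=8 B=1)
  3. empty(A) -> (A=0 B=1)
  4. pour(B -> A) -> (A=1 B=0)
  5. fill(B) -> (A=1 B=9)
  6. pour(B -> A) -> (A=8 B=2)
  7. empty(A) -> (A=0 B=2)
  8. pour(B -> A) -> (A=2 B=0)
  9. fill(B) -> (A=2 B=9)
  10. pour(B -> A) -> (A=8 B=3)
  11. empty(A) -> (A=0 B=3)
  12. pour(B -> A) -> (A=3 B=0)
  13. fill(B) -> (A=3 B=9)
  14. pour(B -> A) -> (A=8 B=4)
  15. empty(A) -> (A=0 B=4)
  16. pour(B -> A) -> (A=4 B=0)
Target reached → yes.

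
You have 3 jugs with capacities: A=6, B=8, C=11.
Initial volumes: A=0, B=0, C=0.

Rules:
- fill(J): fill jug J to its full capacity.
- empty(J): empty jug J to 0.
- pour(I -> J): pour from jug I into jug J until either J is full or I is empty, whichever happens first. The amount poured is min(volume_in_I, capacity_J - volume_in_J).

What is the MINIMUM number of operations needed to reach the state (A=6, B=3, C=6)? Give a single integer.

BFS from (A=0, B=0, C=0). One shortest path:
  1. fill(A) -> (A=6 B=0 C=0)
  2. fill(C) -> (A=6 B=0 C=11)
  3. pour(C -> B) -> (A=6 B=8 C=3)
  4. empty(B) -> (A=6 B=0 C=3)
  5. pour(C -> B) -> (A=6 B=3 C=0)
  6. pour(A -> C) -> (A=0 B=3 C=6)
  7. fill(A) -> (A=6 B=3 C=6)
Reached target in 7 moves.

Answer: 7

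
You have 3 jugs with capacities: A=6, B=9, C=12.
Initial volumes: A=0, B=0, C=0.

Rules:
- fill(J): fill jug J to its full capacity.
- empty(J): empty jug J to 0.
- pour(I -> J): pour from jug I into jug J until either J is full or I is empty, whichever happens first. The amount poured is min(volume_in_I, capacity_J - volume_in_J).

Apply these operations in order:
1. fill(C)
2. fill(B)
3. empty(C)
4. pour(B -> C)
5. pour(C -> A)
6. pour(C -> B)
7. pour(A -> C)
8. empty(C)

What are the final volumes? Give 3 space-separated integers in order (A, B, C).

Answer: 0 3 0

Derivation:
Step 1: fill(C) -> (A=0 B=0 C=12)
Step 2: fill(B) -> (A=0 B=9 C=12)
Step 3: empty(C) -> (A=0 B=9 C=0)
Step 4: pour(B -> C) -> (A=0 B=0 C=9)
Step 5: pour(C -> A) -> (A=6 B=0 C=3)
Step 6: pour(C -> B) -> (A=6 B=3 C=0)
Step 7: pour(A -> C) -> (A=0 B=3 C=6)
Step 8: empty(C) -> (A=0 B=3 C=0)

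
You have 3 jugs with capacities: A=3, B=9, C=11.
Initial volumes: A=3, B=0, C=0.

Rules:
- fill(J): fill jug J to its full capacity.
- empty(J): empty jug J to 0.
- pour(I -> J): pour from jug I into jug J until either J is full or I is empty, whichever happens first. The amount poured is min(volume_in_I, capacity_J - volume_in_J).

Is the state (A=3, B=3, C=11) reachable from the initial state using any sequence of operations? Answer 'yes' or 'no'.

BFS from (A=3, B=0, C=0):
  1. fill(C) -> (A=3 B=0 C=11)
  2. pour(A -> B) -> (A=0 B=3 C=11)
  3. fill(A) -> (A=3 B=3 C=11)
Target reached → yes.

Answer: yes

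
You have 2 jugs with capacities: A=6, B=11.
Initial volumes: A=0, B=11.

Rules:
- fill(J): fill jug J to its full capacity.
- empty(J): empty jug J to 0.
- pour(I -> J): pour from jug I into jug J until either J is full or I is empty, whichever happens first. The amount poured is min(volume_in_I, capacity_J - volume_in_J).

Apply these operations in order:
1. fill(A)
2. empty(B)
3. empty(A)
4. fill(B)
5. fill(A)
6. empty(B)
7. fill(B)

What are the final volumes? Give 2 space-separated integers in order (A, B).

Answer: 6 11

Derivation:
Step 1: fill(A) -> (A=6 B=11)
Step 2: empty(B) -> (A=6 B=0)
Step 3: empty(A) -> (A=0 B=0)
Step 4: fill(B) -> (A=0 B=11)
Step 5: fill(A) -> (A=6 B=11)
Step 6: empty(B) -> (A=6 B=0)
Step 7: fill(B) -> (A=6 B=11)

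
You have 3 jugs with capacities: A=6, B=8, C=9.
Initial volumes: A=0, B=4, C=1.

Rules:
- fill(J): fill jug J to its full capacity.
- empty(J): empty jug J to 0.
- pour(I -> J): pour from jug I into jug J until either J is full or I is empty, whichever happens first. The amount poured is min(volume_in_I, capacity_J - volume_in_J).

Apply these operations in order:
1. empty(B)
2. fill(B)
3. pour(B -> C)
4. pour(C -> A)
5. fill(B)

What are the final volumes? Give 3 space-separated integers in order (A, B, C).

Step 1: empty(B) -> (A=0 B=0 C=1)
Step 2: fill(B) -> (A=0 B=8 C=1)
Step 3: pour(B -> C) -> (A=0 B=0 C=9)
Step 4: pour(C -> A) -> (A=6 B=0 C=3)
Step 5: fill(B) -> (A=6 B=8 C=3)

Answer: 6 8 3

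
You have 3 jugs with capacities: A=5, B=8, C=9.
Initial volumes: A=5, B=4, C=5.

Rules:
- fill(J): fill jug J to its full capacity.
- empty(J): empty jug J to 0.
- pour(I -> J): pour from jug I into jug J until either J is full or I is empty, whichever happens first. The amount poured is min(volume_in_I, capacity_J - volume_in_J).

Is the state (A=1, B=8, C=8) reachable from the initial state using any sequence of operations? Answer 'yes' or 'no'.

BFS from (A=5, B=4, C=5):
  1. empty(C) -> (A=5 B=4 C=0)
  2. pour(A -> B) -> (A=1 B=8 C=0)
  3. pour(B -> C) -> (A=1 B=0 C=8)
  4. fill(B) -> (A=1 B=8 C=8)
Target reached → yes.

Answer: yes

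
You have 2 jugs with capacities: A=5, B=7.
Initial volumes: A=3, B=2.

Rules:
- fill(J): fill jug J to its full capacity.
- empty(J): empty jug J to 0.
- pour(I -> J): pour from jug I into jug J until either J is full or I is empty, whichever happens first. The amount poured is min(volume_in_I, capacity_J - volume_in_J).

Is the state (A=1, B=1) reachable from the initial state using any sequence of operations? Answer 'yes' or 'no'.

Answer: no

Derivation:
BFS explored all 25 reachable states.
Reachable set includes: (0,0), (0,1), (0,2), (0,3), (0,4), (0,5), (0,6), (0,7), (1,0), (1,7), (2,0), (2,7) ...
Target (A=1, B=1) not in reachable set → no.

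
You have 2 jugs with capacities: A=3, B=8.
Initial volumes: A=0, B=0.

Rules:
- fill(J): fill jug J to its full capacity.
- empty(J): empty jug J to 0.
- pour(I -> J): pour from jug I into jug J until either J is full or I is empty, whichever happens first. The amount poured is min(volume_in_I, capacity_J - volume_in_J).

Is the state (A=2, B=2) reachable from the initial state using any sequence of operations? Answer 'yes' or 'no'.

Answer: no

Derivation:
BFS explored all 22 reachable states.
Reachable set includes: (0,0), (0,1), (0,2), (0,3), (0,4), (0,5), (0,6), (0,7), (0,8), (1,0), (1,8), (2,0) ...
Target (A=2, B=2) not in reachable set → no.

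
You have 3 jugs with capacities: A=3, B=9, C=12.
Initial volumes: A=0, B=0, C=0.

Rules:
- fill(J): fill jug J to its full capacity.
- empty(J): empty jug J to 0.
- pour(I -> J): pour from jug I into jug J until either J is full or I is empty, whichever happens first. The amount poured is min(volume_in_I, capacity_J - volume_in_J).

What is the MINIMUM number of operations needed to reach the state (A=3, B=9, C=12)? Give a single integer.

BFS from (A=0, B=0, C=0). One shortest path:
  1. fill(A) -> (A=3 B=0 C=0)
  2. fill(B) -> (A=3 B=9 C=0)
  3. fill(C) -> (A=3 B=9 C=12)
Reached target in 3 moves.

Answer: 3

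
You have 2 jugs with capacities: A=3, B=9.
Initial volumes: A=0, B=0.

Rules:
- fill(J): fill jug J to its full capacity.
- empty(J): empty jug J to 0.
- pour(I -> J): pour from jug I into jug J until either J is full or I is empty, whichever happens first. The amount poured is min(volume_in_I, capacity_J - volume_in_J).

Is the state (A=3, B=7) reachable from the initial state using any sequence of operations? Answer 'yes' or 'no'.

Answer: no

Derivation:
BFS explored all 8 reachable states.
Reachable set includes: (0,0), (0,3), (0,6), (0,9), (3,0), (3,3), (3,6), (3,9)
Target (A=3, B=7) not in reachable set → no.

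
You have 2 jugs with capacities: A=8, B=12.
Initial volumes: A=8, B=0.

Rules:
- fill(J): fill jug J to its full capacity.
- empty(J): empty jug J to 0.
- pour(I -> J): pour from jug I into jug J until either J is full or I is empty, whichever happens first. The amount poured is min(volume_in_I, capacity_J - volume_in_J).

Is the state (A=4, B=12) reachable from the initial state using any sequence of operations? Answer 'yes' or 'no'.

BFS from (A=8, B=0):
  1. pour(A -> B) -> (A=0 B=8)
  2. fill(A) -> (A=8 B=8)
  3. pour(A -> B) -> (A=4 B=12)
Target reached → yes.

Answer: yes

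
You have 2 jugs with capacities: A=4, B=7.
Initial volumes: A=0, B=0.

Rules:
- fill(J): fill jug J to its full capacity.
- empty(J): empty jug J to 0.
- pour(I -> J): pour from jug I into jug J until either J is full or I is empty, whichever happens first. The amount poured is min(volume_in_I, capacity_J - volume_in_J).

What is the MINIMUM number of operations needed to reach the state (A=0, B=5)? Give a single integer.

Answer: 8

Derivation:
BFS from (A=0, B=0). One shortest path:
  1. fill(A) -> (A=4 B=0)
  2. pour(A -> B) -> (A=0 B=4)
  3. fill(A) -> (A=4 B=4)
  4. pour(A -> B) -> (A=1 B=7)
  5. empty(B) -> (A=1 B=0)
  6. pour(A -> B) -> (A=0 B=1)
  7. fill(A) -> (A=4 B=1)
  8. pour(A -> B) -> (A=0 B=5)
Reached target in 8 moves.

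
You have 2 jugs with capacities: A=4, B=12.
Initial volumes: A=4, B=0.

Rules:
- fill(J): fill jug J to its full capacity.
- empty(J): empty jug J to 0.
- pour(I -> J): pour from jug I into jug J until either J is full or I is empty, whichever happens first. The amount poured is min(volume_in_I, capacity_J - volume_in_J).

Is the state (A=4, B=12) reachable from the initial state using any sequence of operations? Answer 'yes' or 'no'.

BFS from (A=4, B=0):
  1. fill(B) -> (A=4 B=12)
Target reached → yes.

Answer: yes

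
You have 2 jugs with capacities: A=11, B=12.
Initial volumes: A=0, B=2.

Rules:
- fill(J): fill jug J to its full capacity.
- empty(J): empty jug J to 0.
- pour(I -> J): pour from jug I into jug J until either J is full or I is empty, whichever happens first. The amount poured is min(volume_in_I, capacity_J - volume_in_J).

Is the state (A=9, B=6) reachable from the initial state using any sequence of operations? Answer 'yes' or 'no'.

BFS explored all 46 reachable states.
Reachable set includes: (0,0), (0,1), (0,2), (0,3), (0,4), (0,5), (0,6), (0,7), (0,8), (0,9), (0,10), (0,11) ...
Target (A=9, B=6) not in reachable set → no.

Answer: no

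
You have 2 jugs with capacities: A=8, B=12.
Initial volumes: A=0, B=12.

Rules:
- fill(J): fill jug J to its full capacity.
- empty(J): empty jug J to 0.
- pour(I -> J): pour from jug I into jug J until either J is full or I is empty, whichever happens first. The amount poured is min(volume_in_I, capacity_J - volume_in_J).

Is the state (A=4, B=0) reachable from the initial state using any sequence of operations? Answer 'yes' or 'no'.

Answer: yes

Derivation:
BFS from (A=0, B=12):
  1. pour(B -> A) -> (A=8 B=4)
  2. empty(A) -> (A=0 B=4)
  3. pour(B -> A) -> (A=4 B=0)
Target reached → yes.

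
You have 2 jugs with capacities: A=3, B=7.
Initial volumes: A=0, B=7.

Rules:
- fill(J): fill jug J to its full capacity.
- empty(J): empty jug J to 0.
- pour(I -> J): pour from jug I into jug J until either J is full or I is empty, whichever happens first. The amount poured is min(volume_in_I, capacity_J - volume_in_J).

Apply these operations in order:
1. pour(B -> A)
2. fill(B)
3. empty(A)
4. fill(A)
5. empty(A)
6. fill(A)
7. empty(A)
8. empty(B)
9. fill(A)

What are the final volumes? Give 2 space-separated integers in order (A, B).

Step 1: pour(B -> A) -> (A=3 B=4)
Step 2: fill(B) -> (A=3 B=7)
Step 3: empty(A) -> (A=0 B=7)
Step 4: fill(A) -> (A=3 B=7)
Step 5: empty(A) -> (A=0 B=7)
Step 6: fill(A) -> (A=3 B=7)
Step 7: empty(A) -> (A=0 B=7)
Step 8: empty(B) -> (A=0 B=0)
Step 9: fill(A) -> (A=3 B=0)

Answer: 3 0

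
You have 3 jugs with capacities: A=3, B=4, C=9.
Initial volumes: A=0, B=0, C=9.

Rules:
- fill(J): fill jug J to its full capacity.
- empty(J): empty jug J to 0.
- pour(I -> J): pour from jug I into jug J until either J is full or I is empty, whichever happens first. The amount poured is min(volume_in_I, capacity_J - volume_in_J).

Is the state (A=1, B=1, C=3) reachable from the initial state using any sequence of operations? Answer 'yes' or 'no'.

Answer: no

Derivation:
BFS explored all 152 reachable states.
Reachable set includes: (0,0,0), (0,0,1), (0,0,2), (0,0,3), (0,0,4), (0,0,5), (0,0,6), (0,0,7), (0,0,8), (0,0,9), (0,1,0), (0,1,1) ...
Target (A=1, B=1, C=3) not in reachable set → no.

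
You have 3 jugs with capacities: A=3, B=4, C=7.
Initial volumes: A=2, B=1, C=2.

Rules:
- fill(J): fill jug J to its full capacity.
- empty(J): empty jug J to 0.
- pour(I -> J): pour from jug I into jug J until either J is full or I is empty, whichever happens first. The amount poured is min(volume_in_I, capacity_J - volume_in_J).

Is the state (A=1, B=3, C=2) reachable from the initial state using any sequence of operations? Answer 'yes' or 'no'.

BFS explored all 125 reachable states.
Reachable set includes: (0,0,0), (0,0,1), (0,0,2), (0,0,3), (0,0,4), (0,0,5), (0,0,6), (0,0,7), (0,1,0), (0,1,1), (0,1,2), (0,1,3) ...
Target (A=1, B=3, C=2) not in reachable set → no.

Answer: no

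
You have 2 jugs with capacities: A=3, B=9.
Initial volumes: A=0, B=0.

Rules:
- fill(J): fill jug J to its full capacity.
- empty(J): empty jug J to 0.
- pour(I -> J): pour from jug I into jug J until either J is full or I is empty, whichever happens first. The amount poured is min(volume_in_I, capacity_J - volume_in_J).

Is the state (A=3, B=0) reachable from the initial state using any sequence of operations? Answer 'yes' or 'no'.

BFS from (A=0, B=0):
  1. fill(A) -> (A=3 B=0)
Target reached → yes.

Answer: yes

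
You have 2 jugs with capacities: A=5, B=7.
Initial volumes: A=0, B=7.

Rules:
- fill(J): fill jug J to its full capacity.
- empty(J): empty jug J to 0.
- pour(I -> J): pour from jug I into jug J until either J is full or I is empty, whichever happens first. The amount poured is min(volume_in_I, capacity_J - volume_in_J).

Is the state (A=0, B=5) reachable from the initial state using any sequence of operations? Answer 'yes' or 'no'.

Answer: yes

Derivation:
BFS from (A=0, B=7):
  1. fill(A) -> (A=5 B=7)
  2. empty(B) -> (A=5 B=0)
  3. pour(A -> B) -> (A=0 B=5)
Target reached → yes.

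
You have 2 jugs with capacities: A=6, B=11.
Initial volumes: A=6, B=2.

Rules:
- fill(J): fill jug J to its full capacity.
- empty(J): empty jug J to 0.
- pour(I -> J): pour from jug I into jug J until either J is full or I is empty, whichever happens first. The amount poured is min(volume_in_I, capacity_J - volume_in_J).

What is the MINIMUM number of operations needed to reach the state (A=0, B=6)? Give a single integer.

BFS from (A=6, B=2). One shortest path:
  1. empty(B) -> (A=6 B=0)
  2. pour(A -> B) -> (A=0 B=6)
Reached target in 2 moves.

Answer: 2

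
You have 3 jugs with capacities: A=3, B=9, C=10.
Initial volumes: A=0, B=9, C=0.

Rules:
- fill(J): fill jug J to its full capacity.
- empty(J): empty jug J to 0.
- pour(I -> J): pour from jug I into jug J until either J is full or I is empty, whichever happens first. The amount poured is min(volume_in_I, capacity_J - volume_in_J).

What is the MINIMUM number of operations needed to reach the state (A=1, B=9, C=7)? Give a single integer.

Answer: 8

Derivation:
BFS from (A=0, B=9, C=0). One shortest path:
  1. empty(B) -> (A=0 B=0 C=0)
  2. fill(C) -> (A=0 B=0 C=10)
  3. pour(C -> A) -> (A=3 B=0 C=7)
  4. empty(A) -> (A=0 B=0 C=7)
  5. pour(C -> B) -> (A=0 B=7 C=0)
  6. fill(C) -> (A=0 B=7 C=10)
  7. pour(C -> A) -> (A=3 B=7 C=7)
  8. pour(A -> B) -> (A=1 B=9 C=7)
Reached target in 8 moves.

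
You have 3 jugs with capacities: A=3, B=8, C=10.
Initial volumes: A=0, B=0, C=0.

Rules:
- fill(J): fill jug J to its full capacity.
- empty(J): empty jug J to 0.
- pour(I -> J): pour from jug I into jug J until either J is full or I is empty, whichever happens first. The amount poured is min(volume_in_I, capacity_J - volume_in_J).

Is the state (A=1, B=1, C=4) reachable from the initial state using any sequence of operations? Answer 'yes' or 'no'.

Answer: no

Derivation:
BFS explored all 270 reachable states.
Reachable set includes: (0,0,0), (0,0,1), (0,0,2), (0,0,3), (0,0,4), (0,0,5), (0,0,6), (0,0,7), (0,0,8), (0,0,9), (0,0,10), (0,1,0) ...
Target (A=1, B=1, C=4) not in reachable set → no.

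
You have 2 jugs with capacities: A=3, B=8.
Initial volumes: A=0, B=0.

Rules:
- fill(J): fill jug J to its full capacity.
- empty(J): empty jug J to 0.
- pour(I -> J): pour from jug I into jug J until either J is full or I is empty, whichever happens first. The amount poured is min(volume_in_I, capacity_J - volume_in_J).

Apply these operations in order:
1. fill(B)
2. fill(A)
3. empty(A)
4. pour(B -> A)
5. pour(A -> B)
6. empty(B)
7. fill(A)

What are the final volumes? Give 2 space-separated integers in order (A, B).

Answer: 3 0

Derivation:
Step 1: fill(B) -> (A=0 B=8)
Step 2: fill(A) -> (A=3 B=8)
Step 3: empty(A) -> (A=0 B=8)
Step 4: pour(B -> A) -> (A=3 B=5)
Step 5: pour(A -> B) -> (A=0 B=8)
Step 6: empty(B) -> (A=0 B=0)
Step 7: fill(A) -> (A=3 B=0)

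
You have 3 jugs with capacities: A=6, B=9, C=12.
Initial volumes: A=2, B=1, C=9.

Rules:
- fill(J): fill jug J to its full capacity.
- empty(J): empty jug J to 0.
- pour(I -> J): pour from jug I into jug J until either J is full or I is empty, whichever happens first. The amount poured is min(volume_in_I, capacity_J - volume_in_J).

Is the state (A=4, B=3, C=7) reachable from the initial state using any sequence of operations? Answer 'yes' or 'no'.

Answer: no

Derivation:
BFS explored all 367 reachable states.
Reachable set includes: (0,0,0), (0,0,1), (0,0,2), (0,0,3), (0,0,4), (0,0,5), (0,0,6), (0,0,7), (0,0,8), (0,0,9), (0,0,10), (0,0,11) ...
Target (A=4, B=3, C=7) not in reachable set → no.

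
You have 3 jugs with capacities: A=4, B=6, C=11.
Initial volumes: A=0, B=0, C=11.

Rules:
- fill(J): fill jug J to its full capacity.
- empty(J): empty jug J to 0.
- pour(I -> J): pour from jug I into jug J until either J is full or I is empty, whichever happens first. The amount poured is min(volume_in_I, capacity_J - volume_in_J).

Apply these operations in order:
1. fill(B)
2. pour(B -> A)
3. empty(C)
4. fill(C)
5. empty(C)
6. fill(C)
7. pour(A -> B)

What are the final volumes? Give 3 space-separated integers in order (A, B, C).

Step 1: fill(B) -> (A=0 B=6 C=11)
Step 2: pour(B -> A) -> (A=4 B=2 C=11)
Step 3: empty(C) -> (A=4 B=2 C=0)
Step 4: fill(C) -> (A=4 B=2 C=11)
Step 5: empty(C) -> (A=4 B=2 C=0)
Step 6: fill(C) -> (A=4 B=2 C=11)
Step 7: pour(A -> B) -> (A=0 B=6 C=11)

Answer: 0 6 11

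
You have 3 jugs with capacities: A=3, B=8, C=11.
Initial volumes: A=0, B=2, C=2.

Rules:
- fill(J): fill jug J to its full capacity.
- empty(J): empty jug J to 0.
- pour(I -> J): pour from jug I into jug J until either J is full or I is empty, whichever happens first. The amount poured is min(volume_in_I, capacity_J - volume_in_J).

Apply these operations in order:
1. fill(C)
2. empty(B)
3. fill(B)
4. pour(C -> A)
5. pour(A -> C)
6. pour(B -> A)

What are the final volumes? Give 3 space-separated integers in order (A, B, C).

Answer: 3 5 11

Derivation:
Step 1: fill(C) -> (A=0 B=2 C=11)
Step 2: empty(B) -> (A=0 B=0 C=11)
Step 3: fill(B) -> (A=0 B=8 C=11)
Step 4: pour(C -> A) -> (A=3 B=8 C=8)
Step 5: pour(A -> C) -> (A=0 B=8 C=11)
Step 6: pour(B -> A) -> (A=3 B=5 C=11)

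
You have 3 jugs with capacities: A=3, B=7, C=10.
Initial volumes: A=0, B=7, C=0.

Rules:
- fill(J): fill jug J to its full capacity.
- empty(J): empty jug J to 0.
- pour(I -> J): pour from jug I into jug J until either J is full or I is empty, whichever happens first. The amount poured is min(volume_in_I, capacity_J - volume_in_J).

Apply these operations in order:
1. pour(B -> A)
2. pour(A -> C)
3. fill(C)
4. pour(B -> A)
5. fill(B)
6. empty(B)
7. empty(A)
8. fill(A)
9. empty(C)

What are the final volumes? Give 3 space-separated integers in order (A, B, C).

Answer: 3 0 0

Derivation:
Step 1: pour(B -> A) -> (A=3 B=4 C=0)
Step 2: pour(A -> C) -> (A=0 B=4 C=3)
Step 3: fill(C) -> (A=0 B=4 C=10)
Step 4: pour(B -> A) -> (A=3 B=1 C=10)
Step 5: fill(B) -> (A=3 B=7 C=10)
Step 6: empty(B) -> (A=3 B=0 C=10)
Step 7: empty(A) -> (A=0 B=0 C=10)
Step 8: fill(A) -> (A=3 B=0 C=10)
Step 9: empty(C) -> (A=3 B=0 C=0)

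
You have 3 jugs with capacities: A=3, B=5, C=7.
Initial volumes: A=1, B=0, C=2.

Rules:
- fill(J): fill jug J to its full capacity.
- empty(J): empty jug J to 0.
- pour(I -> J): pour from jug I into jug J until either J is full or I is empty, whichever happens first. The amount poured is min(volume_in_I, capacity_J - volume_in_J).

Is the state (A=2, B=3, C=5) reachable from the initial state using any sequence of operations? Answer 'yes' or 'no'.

Answer: no

Derivation:
BFS explored all 144 reachable states.
Reachable set includes: (0,0,0), (0,0,1), (0,0,2), (0,0,3), (0,0,4), (0,0,5), (0,0,6), (0,0,7), (0,1,0), (0,1,1), (0,1,2), (0,1,3) ...
Target (A=2, B=3, C=5) not in reachable set → no.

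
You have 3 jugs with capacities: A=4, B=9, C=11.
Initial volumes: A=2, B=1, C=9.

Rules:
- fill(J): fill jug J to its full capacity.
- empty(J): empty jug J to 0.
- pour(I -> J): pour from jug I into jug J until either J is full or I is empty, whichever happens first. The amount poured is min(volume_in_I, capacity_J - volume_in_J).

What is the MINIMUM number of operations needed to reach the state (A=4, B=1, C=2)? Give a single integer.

BFS from (A=2, B=1, C=9). One shortest path:
  1. empty(C) -> (A=2 B=1 C=0)
  2. pour(A -> C) -> (A=0 B=1 C=2)
  3. fill(A) -> (A=4 B=1 C=2)
Reached target in 3 moves.

Answer: 3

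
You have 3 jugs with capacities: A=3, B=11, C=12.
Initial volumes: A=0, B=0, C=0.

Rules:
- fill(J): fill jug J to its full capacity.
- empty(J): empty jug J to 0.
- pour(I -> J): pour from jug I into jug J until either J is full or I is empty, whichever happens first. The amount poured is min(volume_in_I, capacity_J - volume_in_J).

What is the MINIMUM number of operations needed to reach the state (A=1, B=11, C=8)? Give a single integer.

Answer: 7

Derivation:
BFS from (A=0, B=0, C=0). One shortest path:
  1. fill(C) -> (A=0 B=0 C=12)
  2. pour(C -> B) -> (A=0 B=11 C=1)
  3. pour(B -> A) -> (A=3 B=8 C=1)
  4. empty(A) -> (A=0 B=8 C=1)
  5. pour(C -> A) -> (A=1 B=8 C=0)
  6. pour(B -> C) -> (A=1 B=0 C=8)
  7. fill(B) -> (A=1 B=11 C=8)
Reached target in 7 moves.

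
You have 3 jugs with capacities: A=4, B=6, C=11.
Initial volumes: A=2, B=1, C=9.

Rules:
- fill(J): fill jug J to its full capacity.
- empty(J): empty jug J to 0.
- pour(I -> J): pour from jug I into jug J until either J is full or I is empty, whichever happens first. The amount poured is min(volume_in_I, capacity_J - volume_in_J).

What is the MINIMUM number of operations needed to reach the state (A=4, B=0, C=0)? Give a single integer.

Answer: 3

Derivation:
BFS from (A=2, B=1, C=9). One shortest path:
  1. fill(A) -> (A=4 B=1 C=9)
  2. empty(B) -> (A=4 B=0 C=9)
  3. empty(C) -> (A=4 B=0 C=0)
Reached target in 3 moves.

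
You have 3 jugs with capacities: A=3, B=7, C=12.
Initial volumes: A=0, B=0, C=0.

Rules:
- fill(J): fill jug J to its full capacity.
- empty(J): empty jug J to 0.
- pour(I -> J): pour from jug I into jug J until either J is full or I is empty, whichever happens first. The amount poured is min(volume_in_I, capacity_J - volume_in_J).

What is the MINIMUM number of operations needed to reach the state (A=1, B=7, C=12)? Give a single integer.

Answer: 7

Derivation:
BFS from (A=0, B=0, C=0). One shortest path:
  1. fill(A) -> (A=3 B=0 C=0)
  2. fill(B) -> (A=3 B=7 C=0)
  3. pour(A -> C) -> (A=0 B=7 C=3)
  4. fill(A) -> (A=3 B=7 C=3)
  5. pour(B -> C) -> (A=3 B=0 C=10)
  6. fill(B) -> (A=3 B=7 C=10)
  7. pour(A -> C) -> (A=1 B=7 C=12)
Reached target in 7 moves.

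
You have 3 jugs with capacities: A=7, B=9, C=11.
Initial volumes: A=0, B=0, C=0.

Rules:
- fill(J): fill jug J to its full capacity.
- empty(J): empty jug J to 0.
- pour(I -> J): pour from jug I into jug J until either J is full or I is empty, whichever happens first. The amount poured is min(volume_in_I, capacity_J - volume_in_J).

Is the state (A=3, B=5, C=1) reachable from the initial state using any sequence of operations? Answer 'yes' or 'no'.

Answer: no

Derivation:
BFS explored all 480 reachable states.
Reachable set includes: (0,0,0), (0,0,1), (0,0,2), (0,0,3), (0,0,4), (0,0,5), (0,0,6), (0,0,7), (0,0,8), (0,0,9), (0,0,10), (0,0,11) ...
Target (A=3, B=5, C=1) not in reachable set → no.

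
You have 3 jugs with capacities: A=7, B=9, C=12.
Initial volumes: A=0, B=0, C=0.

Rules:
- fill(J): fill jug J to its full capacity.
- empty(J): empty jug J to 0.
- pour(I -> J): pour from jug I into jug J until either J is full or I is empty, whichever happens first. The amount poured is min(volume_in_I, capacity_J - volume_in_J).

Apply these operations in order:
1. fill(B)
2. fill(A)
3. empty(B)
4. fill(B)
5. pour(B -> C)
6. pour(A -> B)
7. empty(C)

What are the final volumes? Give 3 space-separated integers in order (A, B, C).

Step 1: fill(B) -> (A=0 B=9 C=0)
Step 2: fill(A) -> (A=7 B=9 C=0)
Step 3: empty(B) -> (A=7 B=0 C=0)
Step 4: fill(B) -> (A=7 B=9 C=0)
Step 5: pour(B -> C) -> (A=7 B=0 C=9)
Step 6: pour(A -> B) -> (A=0 B=7 C=9)
Step 7: empty(C) -> (A=0 B=7 C=0)

Answer: 0 7 0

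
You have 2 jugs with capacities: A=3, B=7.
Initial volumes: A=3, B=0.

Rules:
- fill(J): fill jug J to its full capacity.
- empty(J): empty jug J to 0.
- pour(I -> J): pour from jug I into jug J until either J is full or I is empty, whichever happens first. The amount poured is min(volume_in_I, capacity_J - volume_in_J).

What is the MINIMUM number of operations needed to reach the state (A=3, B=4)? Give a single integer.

BFS from (A=3, B=0). One shortest path:
  1. empty(A) -> (A=0 B=0)
  2. fill(B) -> (A=0 B=7)
  3. pour(B -> A) -> (A=3 B=4)
Reached target in 3 moves.

Answer: 3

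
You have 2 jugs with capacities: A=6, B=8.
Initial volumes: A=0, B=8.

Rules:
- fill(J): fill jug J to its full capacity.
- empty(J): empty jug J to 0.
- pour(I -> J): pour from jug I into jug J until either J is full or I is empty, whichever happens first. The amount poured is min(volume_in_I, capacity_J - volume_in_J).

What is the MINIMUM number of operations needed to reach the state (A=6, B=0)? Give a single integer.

BFS from (A=0, B=8). One shortest path:
  1. fill(A) -> (A=6 B=8)
  2. empty(B) -> (A=6 B=0)
Reached target in 2 moves.

Answer: 2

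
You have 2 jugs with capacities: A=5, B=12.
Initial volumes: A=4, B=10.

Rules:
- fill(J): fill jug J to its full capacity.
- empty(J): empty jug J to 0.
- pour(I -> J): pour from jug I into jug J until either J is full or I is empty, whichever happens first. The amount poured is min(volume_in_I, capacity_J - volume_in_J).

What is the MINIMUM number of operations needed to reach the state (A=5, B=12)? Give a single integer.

Answer: 2

Derivation:
BFS from (A=4, B=10). One shortest path:
  1. fill(A) -> (A=5 B=10)
  2. fill(B) -> (A=5 B=12)
Reached target in 2 moves.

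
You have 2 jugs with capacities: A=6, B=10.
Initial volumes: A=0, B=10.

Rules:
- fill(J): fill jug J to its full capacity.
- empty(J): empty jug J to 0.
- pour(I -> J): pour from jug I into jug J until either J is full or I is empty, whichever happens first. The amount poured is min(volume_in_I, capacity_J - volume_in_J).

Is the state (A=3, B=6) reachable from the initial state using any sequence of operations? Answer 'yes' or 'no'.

Answer: no

Derivation:
BFS explored all 16 reachable states.
Reachable set includes: (0,0), (0,2), (0,4), (0,6), (0,8), (0,10), (2,0), (2,10), (4,0), (4,10), (6,0), (6,2) ...
Target (A=3, B=6) not in reachable set → no.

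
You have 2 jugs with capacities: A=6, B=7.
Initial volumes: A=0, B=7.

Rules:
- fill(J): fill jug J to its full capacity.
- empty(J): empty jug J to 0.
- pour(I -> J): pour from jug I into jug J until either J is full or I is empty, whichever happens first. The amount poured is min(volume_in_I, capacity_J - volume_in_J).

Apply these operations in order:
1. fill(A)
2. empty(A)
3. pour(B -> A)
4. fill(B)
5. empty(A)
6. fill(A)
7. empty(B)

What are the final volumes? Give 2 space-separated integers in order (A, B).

Answer: 6 0

Derivation:
Step 1: fill(A) -> (A=6 B=7)
Step 2: empty(A) -> (A=0 B=7)
Step 3: pour(B -> A) -> (A=6 B=1)
Step 4: fill(B) -> (A=6 B=7)
Step 5: empty(A) -> (A=0 B=7)
Step 6: fill(A) -> (A=6 B=7)
Step 7: empty(B) -> (A=6 B=0)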